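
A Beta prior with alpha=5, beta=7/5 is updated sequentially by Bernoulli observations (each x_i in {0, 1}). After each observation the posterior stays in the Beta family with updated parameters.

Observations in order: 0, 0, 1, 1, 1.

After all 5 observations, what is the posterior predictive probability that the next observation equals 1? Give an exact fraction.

40/57

obs 1: x=0 → posterior Beta(5, 12/5)
obs 2: x=0 → posterior Beta(5, 17/5)
obs 3: x=1 → posterior Beta(6, 17/5)
obs 4: x=1 → posterior Beta(7, 17/5)
obs 5: x=1 → posterior Beta(8, 17/5)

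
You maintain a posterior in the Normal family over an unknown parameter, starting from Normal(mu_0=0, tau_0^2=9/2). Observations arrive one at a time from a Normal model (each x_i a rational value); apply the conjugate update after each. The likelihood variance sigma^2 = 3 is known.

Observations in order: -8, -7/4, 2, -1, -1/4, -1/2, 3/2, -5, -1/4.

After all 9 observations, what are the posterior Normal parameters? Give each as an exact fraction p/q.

obs 1: x=-8 → posterior Normal(-24/5, 9/5)
obs 2: x=-7/4 → posterior Normal(-117/32, 9/8)
obs 3: x=2 → posterior Normal(-93/44, 9/11)
obs 4: x=-1 → posterior Normal(-15/8, 9/14)
obs 5: x=-1/4 → posterior Normal(-27/17, 9/17)
obs 6: x=-1/2 → posterior Normal(-57/40, 9/20)
obs 7: x=3/2 → posterior Normal(-24/23, 9/23)
obs 8: x=-5 → posterior Normal(-3/2, 9/26)
obs 9: x=-1/4 → posterior Normal(-159/116, 9/29)

mu_0=-159/116, tau_0^2=9/29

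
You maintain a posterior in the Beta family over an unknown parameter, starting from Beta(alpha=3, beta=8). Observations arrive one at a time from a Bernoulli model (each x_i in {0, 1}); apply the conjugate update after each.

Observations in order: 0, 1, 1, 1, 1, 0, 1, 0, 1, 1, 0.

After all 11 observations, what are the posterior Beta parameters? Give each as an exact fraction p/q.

obs 1: x=0 → posterior Beta(3, 9)
obs 2: x=1 → posterior Beta(4, 9)
obs 3: x=1 → posterior Beta(5, 9)
obs 4: x=1 → posterior Beta(6, 9)
obs 5: x=1 → posterior Beta(7, 9)
obs 6: x=0 → posterior Beta(7, 10)
obs 7: x=1 → posterior Beta(8, 10)
obs 8: x=0 → posterior Beta(8, 11)
obs 9: x=1 → posterior Beta(9, 11)
obs 10: x=1 → posterior Beta(10, 11)
obs 11: x=0 → posterior Beta(10, 12)

alpha=10, beta=12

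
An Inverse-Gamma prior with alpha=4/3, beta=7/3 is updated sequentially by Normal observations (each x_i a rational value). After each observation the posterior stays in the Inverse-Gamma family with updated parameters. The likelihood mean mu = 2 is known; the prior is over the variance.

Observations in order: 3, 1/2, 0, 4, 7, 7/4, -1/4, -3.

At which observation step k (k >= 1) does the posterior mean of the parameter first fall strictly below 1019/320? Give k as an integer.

k = 2

obs 1: x=3 → posterior Inverse-Gamma(11/6, 17/6)
obs 2: x=1/2 → posterior Inverse-Gamma(7/3, 95/24)
obs 3: x=0 → posterior Inverse-Gamma(17/6, 143/24)
obs 4: x=4 → posterior Inverse-Gamma(10/3, 191/24)
obs 5: x=7 → posterior Inverse-Gamma(23/6, 491/24)
obs 6: x=7/4 → posterior Inverse-Gamma(13/3, 1967/96)
obs 7: x=-1/4 → posterior Inverse-Gamma(29/6, 1105/48)
obs 8: x=-3 → posterior Inverse-Gamma(16/3, 1705/48)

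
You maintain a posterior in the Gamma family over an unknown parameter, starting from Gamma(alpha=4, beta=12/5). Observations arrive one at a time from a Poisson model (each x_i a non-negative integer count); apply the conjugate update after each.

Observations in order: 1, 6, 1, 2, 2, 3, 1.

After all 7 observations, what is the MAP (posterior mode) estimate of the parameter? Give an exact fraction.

obs 1: x=1 → posterior Gamma(5, 17/5)
obs 2: x=6 → posterior Gamma(11, 22/5)
obs 3: x=1 → posterior Gamma(12, 27/5)
obs 4: x=2 → posterior Gamma(14, 32/5)
obs 5: x=2 → posterior Gamma(16, 37/5)
obs 6: x=3 → posterior Gamma(19, 42/5)
obs 7: x=1 → posterior Gamma(20, 47/5)

95/47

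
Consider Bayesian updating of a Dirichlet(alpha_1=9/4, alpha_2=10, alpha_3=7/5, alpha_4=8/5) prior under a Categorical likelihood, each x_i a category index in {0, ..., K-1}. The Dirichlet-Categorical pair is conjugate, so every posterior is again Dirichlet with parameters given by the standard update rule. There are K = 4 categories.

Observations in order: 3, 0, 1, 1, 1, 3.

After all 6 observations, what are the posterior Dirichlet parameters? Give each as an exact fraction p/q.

alpha_1=13/4, alpha_2=13, alpha_3=7/5, alpha_4=18/5

obs 1: x=3 → posterior Dirichlet(9/4, 10, 7/5, 13/5)
obs 2: x=0 → posterior Dirichlet(13/4, 10, 7/5, 13/5)
obs 3: x=1 → posterior Dirichlet(13/4, 11, 7/5, 13/5)
obs 4: x=1 → posterior Dirichlet(13/4, 12, 7/5, 13/5)
obs 5: x=1 → posterior Dirichlet(13/4, 13, 7/5, 13/5)
obs 6: x=3 → posterior Dirichlet(13/4, 13, 7/5, 18/5)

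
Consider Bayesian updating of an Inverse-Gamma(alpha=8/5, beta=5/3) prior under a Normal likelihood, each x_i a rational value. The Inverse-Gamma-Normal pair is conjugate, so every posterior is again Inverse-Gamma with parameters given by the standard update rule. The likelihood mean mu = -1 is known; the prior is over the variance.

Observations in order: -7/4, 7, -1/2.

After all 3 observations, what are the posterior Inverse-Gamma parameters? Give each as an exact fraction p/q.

obs 1: x=-7/4 → posterior Inverse-Gamma(21/10, 187/96)
obs 2: x=7 → posterior Inverse-Gamma(13/5, 3259/96)
obs 3: x=-1/2 → posterior Inverse-Gamma(31/10, 3271/96)

alpha=31/10, beta=3271/96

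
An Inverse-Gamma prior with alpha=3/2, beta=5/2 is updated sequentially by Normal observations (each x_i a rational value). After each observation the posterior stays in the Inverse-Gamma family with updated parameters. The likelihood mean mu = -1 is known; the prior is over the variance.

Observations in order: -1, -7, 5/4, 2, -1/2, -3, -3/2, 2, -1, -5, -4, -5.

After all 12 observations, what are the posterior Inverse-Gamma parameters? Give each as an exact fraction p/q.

alpha=15/2, beta=1753/32

obs 1: x=-1 → posterior Inverse-Gamma(2, 5/2)
obs 2: x=-7 → posterior Inverse-Gamma(5/2, 41/2)
obs 3: x=5/4 → posterior Inverse-Gamma(3, 737/32)
obs 4: x=2 → posterior Inverse-Gamma(7/2, 881/32)
obs 5: x=-1/2 → posterior Inverse-Gamma(4, 885/32)
obs 6: x=-3 → posterior Inverse-Gamma(9/2, 949/32)
obs 7: x=-3/2 → posterior Inverse-Gamma(5, 953/32)
obs 8: x=2 → posterior Inverse-Gamma(11/2, 1097/32)
obs 9: x=-1 → posterior Inverse-Gamma(6, 1097/32)
obs 10: x=-5 → posterior Inverse-Gamma(13/2, 1353/32)
obs 11: x=-4 → posterior Inverse-Gamma(7, 1497/32)
obs 12: x=-5 → posterior Inverse-Gamma(15/2, 1753/32)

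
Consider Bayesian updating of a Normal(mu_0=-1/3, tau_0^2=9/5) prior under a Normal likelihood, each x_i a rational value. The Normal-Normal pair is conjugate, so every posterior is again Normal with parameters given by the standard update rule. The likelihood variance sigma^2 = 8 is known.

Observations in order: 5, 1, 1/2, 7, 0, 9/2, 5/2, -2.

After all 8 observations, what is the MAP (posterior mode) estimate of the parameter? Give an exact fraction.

obs 1: x=5 → posterior Normal(95/147, 72/49)
obs 2: x=1 → posterior Normal(61/87, 36/29)
obs 3: x=1/2 → posterior Normal(271/402, 72/67)
obs 4: x=7 → posterior Normal(649/456, 18/19)
obs 5: x=0 → posterior Normal(649/510, 72/85)
obs 6: x=9/2 → posterior Normal(223/141, 36/47)
obs 7: x=5/2 → posterior Normal(1027/618, 72/103)
obs 8: x=-2 → posterior Normal(919/672, 9/14)

919/672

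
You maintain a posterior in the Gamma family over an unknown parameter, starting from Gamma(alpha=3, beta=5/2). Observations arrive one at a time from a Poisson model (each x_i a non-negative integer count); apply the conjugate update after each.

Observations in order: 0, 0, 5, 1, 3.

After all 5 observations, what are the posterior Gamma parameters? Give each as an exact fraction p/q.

alpha=12, beta=15/2

obs 1: x=0 → posterior Gamma(3, 7/2)
obs 2: x=0 → posterior Gamma(3, 9/2)
obs 3: x=5 → posterior Gamma(8, 11/2)
obs 4: x=1 → posterior Gamma(9, 13/2)
obs 5: x=3 → posterior Gamma(12, 15/2)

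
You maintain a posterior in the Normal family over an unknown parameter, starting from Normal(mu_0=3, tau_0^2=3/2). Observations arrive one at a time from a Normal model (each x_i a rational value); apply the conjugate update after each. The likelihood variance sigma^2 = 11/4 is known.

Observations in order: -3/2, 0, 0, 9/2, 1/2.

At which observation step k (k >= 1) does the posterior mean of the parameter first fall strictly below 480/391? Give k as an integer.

k = 2

obs 1: x=-3/2 → posterior Normal(24/17, 33/34)
obs 2: x=0 → posterior Normal(24/23, 33/46)
obs 3: x=0 → posterior Normal(24/29, 33/58)
obs 4: x=9/2 → posterior Normal(51/35, 33/70)
obs 5: x=1/2 → posterior Normal(54/41, 33/82)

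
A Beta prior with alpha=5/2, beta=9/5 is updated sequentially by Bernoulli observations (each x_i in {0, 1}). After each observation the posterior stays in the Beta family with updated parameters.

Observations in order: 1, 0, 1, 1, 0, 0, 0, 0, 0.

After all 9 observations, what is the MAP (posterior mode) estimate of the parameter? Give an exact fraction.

45/113

obs 1: x=1 → posterior Beta(7/2, 9/5)
obs 2: x=0 → posterior Beta(7/2, 14/5)
obs 3: x=1 → posterior Beta(9/2, 14/5)
obs 4: x=1 → posterior Beta(11/2, 14/5)
obs 5: x=0 → posterior Beta(11/2, 19/5)
obs 6: x=0 → posterior Beta(11/2, 24/5)
obs 7: x=0 → posterior Beta(11/2, 29/5)
obs 8: x=0 → posterior Beta(11/2, 34/5)
obs 9: x=0 → posterior Beta(11/2, 39/5)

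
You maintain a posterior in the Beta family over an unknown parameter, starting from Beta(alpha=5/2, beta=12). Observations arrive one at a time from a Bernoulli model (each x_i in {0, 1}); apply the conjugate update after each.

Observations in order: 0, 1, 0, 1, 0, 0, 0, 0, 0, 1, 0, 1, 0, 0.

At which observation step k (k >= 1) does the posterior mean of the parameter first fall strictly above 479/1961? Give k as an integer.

k = 12

obs 1: x=0 → posterior Beta(5/2, 13)
obs 2: x=1 → posterior Beta(7/2, 13)
obs 3: x=0 → posterior Beta(7/2, 14)
obs 4: x=1 → posterior Beta(9/2, 14)
obs 5: x=0 → posterior Beta(9/2, 15)
obs 6: x=0 → posterior Beta(9/2, 16)
obs 7: x=0 → posterior Beta(9/2, 17)
obs 8: x=0 → posterior Beta(9/2, 18)
obs 9: x=0 → posterior Beta(9/2, 19)
obs 10: x=1 → posterior Beta(11/2, 19)
obs 11: x=0 → posterior Beta(11/2, 20)
obs 12: x=1 → posterior Beta(13/2, 20)
obs 13: x=0 → posterior Beta(13/2, 21)
obs 14: x=0 → posterior Beta(13/2, 22)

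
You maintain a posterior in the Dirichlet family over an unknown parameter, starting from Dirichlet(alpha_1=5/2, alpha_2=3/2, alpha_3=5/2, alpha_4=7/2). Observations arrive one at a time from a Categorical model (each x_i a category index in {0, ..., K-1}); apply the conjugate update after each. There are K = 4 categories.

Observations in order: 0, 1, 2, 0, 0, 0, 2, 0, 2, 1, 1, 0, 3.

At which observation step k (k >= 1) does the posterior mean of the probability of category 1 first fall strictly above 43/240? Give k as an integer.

k = 2

obs 1: x=0 → posterior Dirichlet(7/2, 3/2, 5/2, 7/2)
obs 2: x=1 → posterior Dirichlet(7/2, 5/2, 5/2, 7/2)
obs 3: x=2 → posterior Dirichlet(7/2, 5/2, 7/2, 7/2)
obs 4: x=0 → posterior Dirichlet(9/2, 5/2, 7/2, 7/2)
obs 5: x=0 → posterior Dirichlet(11/2, 5/2, 7/2, 7/2)
obs 6: x=0 → posterior Dirichlet(13/2, 5/2, 7/2, 7/2)
obs 7: x=2 → posterior Dirichlet(13/2, 5/2, 9/2, 7/2)
obs 8: x=0 → posterior Dirichlet(15/2, 5/2, 9/2, 7/2)
obs 9: x=2 → posterior Dirichlet(15/2, 5/2, 11/2, 7/2)
obs 10: x=1 → posterior Dirichlet(15/2, 7/2, 11/2, 7/2)
obs 11: x=1 → posterior Dirichlet(15/2, 9/2, 11/2, 7/2)
obs 12: x=0 → posterior Dirichlet(17/2, 9/2, 11/2, 7/2)
obs 13: x=3 → posterior Dirichlet(17/2, 9/2, 11/2, 9/2)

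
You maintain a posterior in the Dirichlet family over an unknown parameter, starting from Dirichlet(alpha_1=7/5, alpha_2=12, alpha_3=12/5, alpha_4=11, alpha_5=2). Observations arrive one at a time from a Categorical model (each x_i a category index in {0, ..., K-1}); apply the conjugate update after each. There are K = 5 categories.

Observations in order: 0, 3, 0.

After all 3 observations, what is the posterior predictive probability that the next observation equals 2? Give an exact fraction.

4/53

obs 1: x=0 → posterior Dirichlet(12/5, 12, 12/5, 11, 2)
obs 2: x=3 → posterior Dirichlet(12/5, 12, 12/5, 12, 2)
obs 3: x=0 → posterior Dirichlet(17/5, 12, 12/5, 12, 2)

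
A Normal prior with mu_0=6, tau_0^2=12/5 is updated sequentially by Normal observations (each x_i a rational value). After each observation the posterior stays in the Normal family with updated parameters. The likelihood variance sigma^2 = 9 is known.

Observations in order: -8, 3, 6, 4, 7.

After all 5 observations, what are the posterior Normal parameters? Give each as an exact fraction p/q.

mu_0=138/35, tau_0^2=36/35

obs 1: x=-8 → posterior Normal(58/19, 36/19)
obs 2: x=3 → posterior Normal(70/23, 36/23)
obs 3: x=6 → posterior Normal(94/27, 4/3)
obs 4: x=4 → posterior Normal(110/31, 36/31)
obs 5: x=7 → posterior Normal(138/35, 36/35)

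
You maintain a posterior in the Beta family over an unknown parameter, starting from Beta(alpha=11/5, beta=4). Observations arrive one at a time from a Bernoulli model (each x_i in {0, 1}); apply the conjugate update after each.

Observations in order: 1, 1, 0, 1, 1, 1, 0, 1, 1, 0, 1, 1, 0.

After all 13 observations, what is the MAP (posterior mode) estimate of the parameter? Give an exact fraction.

51/86

obs 1: x=1 → posterior Beta(16/5, 4)
obs 2: x=1 → posterior Beta(21/5, 4)
obs 3: x=0 → posterior Beta(21/5, 5)
obs 4: x=1 → posterior Beta(26/5, 5)
obs 5: x=1 → posterior Beta(31/5, 5)
obs 6: x=1 → posterior Beta(36/5, 5)
obs 7: x=0 → posterior Beta(36/5, 6)
obs 8: x=1 → posterior Beta(41/5, 6)
obs 9: x=1 → posterior Beta(46/5, 6)
obs 10: x=0 → posterior Beta(46/5, 7)
obs 11: x=1 → posterior Beta(51/5, 7)
obs 12: x=1 → posterior Beta(56/5, 7)
obs 13: x=0 → posterior Beta(56/5, 8)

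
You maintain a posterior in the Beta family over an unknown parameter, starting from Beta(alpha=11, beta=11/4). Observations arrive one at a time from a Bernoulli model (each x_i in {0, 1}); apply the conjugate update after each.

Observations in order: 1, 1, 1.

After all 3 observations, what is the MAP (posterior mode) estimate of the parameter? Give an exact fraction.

obs 1: x=1 → posterior Beta(12, 11/4)
obs 2: x=1 → posterior Beta(13, 11/4)
obs 3: x=1 → posterior Beta(14, 11/4)

52/59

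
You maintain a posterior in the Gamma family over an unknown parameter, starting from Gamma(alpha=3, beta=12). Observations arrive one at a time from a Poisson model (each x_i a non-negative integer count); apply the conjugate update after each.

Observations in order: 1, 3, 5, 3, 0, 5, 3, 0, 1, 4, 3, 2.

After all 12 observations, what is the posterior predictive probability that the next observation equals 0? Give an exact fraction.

obs 1: x=1 → posterior Gamma(4, 13)
obs 2: x=3 → posterior Gamma(7, 14)
obs 3: x=5 → posterior Gamma(12, 15)
obs 4: x=3 → posterior Gamma(15, 16)
obs 5: x=0 → posterior Gamma(15, 17)
obs 6: x=5 → posterior Gamma(20, 18)
obs 7: x=3 → posterior Gamma(23, 19)
obs 8: x=0 → posterior Gamma(23, 20)
obs 9: x=1 → posterior Gamma(24, 21)
obs 10: x=4 → posterior Gamma(28, 22)
obs 11: x=3 → posterior Gamma(31, 23)
obs 12: x=2 → posterior Gamma(33, 24)

3523473231949594865126345424909586928788045824/13552527156068805425093160010874271392822265625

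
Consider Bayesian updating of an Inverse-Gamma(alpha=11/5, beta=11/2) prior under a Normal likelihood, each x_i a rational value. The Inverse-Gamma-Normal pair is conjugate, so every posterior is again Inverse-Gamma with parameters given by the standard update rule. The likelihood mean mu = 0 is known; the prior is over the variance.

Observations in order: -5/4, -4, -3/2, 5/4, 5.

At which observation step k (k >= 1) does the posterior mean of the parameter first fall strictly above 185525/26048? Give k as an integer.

obs 1: x=-5/4 → posterior Inverse-Gamma(27/10, 201/32)
obs 2: x=-4 → posterior Inverse-Gamma(16/5, 457/32)
obs 3: x=-3/2 → posterior Inverse-Gamma(37/10, 493/32)
obs 4: x=5/4 → posterior Inverse-Gamma(21/5, 259/16)
obs 5: x=5 → posterior Inverse-Gamma(47/10, 459/16)

k = 5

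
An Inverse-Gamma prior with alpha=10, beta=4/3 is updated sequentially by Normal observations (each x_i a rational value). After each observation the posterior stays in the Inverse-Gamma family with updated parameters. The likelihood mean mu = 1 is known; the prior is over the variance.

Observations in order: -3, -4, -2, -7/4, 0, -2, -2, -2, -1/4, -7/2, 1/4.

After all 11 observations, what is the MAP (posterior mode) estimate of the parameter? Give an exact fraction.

obs 1: x=-3 → posterior Inverse-Gamma(21/2, 28/3)
obs 2: x=-4 → posterior Inverse-Gamma(11, 131/6)
obs 3: x=-2 → posterior Inverse-Gamma(23/2, 79/3)
obs 4: x=-7/4 → posterior Inverse-Gamma(12, 2891/96)
obs 5: x=0 → posterior Inverse-Gamma(25/2, 2939/96)
obs 6: x=-2 → posterior Inverse-Gamma(13, 3371/96)
obs 7: x=-2 → posterior Inverse-Gamma(27/2, 3803/96)
obs 8: x=-2 → posterior Inverse-Gamma(14, 4235/96)
obs 9: x=-1/4 → posterior Inverse-Gamma(29/2, 2155/48)
obs 10: x=-7/2 → posterior Inverse-Gamma(15, 2641/48)
obs 11: x=1/4 → posterior Inverse-Gamma(31/2, 5309/96)

5309/1584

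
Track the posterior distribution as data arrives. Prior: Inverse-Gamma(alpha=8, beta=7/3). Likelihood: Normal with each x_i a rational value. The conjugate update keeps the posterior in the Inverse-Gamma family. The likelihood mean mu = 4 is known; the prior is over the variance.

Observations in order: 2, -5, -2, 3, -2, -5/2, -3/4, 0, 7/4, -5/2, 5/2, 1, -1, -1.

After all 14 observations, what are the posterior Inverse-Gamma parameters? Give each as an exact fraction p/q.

alpha=15, beta=8449/48

obs 1: x=2 → posterior Inverse-Gamma(17/2, 13/3)
obs 2: x=-5 → posterior Inverse-Gamma(9, 269/6)
obs 3: x=-2 → posterior Inverse-Gamma(19/2, 377/6)
obs 4: x=3 → posterior Inverse-Gamma(10, 190/3)
obs 5: x=-2 → posterior Inverse-Gamma(21/2, 244/3)
obs 6: x=-5/2 → posterior Inverse-Gamma(11, 2459/24)
obs 7: x=-3/4 → posterior Inverse-Gamma(23/2, 10919/96)
obs 8: x=0 → posterior Inverse-Gamma(12, 11687/96)
obs 9: x=7/4 → posterior Inverse-Gamma(25/2, 5965/48)
obs 10: x=-5/2 → posterior Inverse-Gamma(13, 6979/48)
obs 11: x=5/2 → posterior Inverse-Gamma(27/2, 7033/48)
obs 12: x=1 → posterior Inverse-Gamma(14, 7249/48)
obs 13: x=-1 → posterior Inverse-Gamma(29/2, 7849/48)
obs 14: x=-1 → posterior Inverse-Gamma(15, 8449/48)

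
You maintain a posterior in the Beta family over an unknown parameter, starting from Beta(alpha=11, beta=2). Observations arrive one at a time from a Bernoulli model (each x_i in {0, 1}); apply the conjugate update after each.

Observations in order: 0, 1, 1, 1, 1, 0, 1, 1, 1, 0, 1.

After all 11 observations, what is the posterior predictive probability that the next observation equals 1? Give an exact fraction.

obs 1: x=0 → posterior Beta(11, 3)
obs 2: x=1 → posterior Beta(12, 3)
obs 3: x=1 → posterior Beta(13, 3)
obs 4: x=1 → posterior Beta(14, 3)
obs 5: x=1 → posterior Beta(15, 3)
obs 6: x=0 → posterior Beta(15, 4)
obs 7: x=1 → posterior Beta(16, 4)
obs 8: x=1 → posterior Beta(17, 4)
obs 9: x=1 → posterior Beta(18, 4)
obs 10: x=0 → posterior Beta(18, 5)
obs 11: x=1 → posterior Beta(19, 5)

19/24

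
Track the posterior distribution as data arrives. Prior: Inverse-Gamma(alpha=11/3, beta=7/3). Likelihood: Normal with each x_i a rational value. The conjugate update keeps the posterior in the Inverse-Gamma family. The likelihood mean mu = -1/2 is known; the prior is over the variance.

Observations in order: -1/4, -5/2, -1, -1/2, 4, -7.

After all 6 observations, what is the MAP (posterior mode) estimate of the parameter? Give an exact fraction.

3431/736

obs 1: x=-1/4 → posterior Inverse-Gamma(25/6, 227/96)
obs 2: x=-5/2 → posterior Inverse-Gamma(14/3, 419/96)
obs 3: x=-1 → posterior Inverse-Gamma(31/6, 431/96)
obs 4: x=-1/2 → posterior Inverse-Gamma(17/3, 431/96)
obs 5: x=4 → posterior Inverse-Gamma(37/6, 1403/96)
obs 6: x=-7 → posterior Inverse-Gamma(20/3, 3431/96)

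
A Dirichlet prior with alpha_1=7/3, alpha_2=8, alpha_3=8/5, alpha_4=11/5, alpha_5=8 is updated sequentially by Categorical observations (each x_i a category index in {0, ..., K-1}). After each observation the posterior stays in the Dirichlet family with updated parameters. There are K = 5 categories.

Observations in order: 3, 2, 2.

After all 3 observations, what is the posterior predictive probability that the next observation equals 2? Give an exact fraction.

54/377

obs 1: x=3 → posterior Dirichlet(7/3, 8, 8/5, 16/5, 8)
obs 2: x=2 → posterior Dirichlet(7/3, 8, 13/5, 16/5, 8)
obs 3: x=2 → posterior Dirichlet(7/3, 8, 18/5, 16/5, 8)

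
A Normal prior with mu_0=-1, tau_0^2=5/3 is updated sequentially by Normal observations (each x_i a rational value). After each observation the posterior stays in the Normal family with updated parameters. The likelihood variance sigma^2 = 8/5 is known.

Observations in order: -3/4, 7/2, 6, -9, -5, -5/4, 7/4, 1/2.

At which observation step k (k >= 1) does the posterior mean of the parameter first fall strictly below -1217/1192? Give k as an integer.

obs 1: x=-3/4 → posterior Normal(-171/196, 40/49)
obs 2: x=7/2 → posterior Normal(179/296, 20/37)
obs 3: x=6 → posterior Normal(779/396, 40/99)
obs 4: x=-9 → posterior Normal(-121/496, 10/31)
obs 5: x=-5 → posterior Normal(-621/596, 40/149)
obs 6: x=-5/4 → posterior Normal(-373/348, 20/87)
obs 7: x=7/4 → posterior Normal(-571/796, 40/199)
obs 8: x=1/2 → posterior Normal(-521/896, 5/28)

k = 5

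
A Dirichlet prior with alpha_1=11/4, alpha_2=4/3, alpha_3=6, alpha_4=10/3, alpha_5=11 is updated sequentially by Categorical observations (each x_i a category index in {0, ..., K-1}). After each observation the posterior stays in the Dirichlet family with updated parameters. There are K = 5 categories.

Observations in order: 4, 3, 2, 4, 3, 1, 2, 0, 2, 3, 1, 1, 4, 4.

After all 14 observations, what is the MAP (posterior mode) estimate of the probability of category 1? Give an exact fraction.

obs 1: x=4 → posterior Dirichlet(11/4, 4/3, 6, 10/3, 12)
obs 2: x=3 → posterior Dirichlet(11/4, 4/3, 6, 13/3, 12)
obs 3: x=2 → posterior Dirichlet(11/4, 4/3, 7, 13/3, 12)
obs 4: x=4 → posterior Dirichlet(11/4, 4/3, 7, 13/3, 13)
obs 5: x=3 → posterior Dirichlet(11/4, 4/3, 7, 16/3, 13)
obs 6: x=1 → posterior Dirichlet(11/4, 7/3, 7, 16/3, 13)
obs 7: x=2 → posterior Dirichlet(11/4, 7/3, 8, 16/3, 13)
obs 8: x=0 → posterior Dirichlet(15/4, 7/3, 8, 16/3, 13)
obs 9: x=2 → posterior Dirichlet(15/4, 7/3, 9, 16/3, 13)
obs 10: x=3 → posterior Dirichlet(15/4, 7/3, 9, 19/3, 13)
obs 11: x=1 → posterior Dirichlet(15/4, 10/3, 9, 19/3, 13)
obs 12: x=1 → posterior Dirichlet(15/4, 13/3, 9, 19/3, 13)
obs 13: x=4 → posterior Dirichlet(15/4, 13/3, 9, 19/3, 14)
obs 14: x=4 → posterior Dirichlet(15/4, 13/3, 9, 19/3, 15)

40/401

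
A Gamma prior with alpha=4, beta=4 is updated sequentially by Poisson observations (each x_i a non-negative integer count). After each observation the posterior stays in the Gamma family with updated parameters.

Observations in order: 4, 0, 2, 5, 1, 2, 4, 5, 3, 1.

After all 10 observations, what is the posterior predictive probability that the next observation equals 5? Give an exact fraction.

109991831437959452534217879235528908341248/2184164409074570299708284437656402587890625

obs 1: x=4 → posterior Gamma(8, 5)
obs 2: x=0 → posterior Gamma(8, 6)
obs 3: x=2 → posterior Gamma(10, 7)
obs 4: x=5 → posterior Gamma(15, 8)
obs 5: x=1 → posterior Gamma(16, 9)
obs 6: x=2 → posterior Gamma(18, 10)
obs 7: x=4 → posterior Gamma(22, 11)
obs 8: x=5 → posterior Gamma(27, 12)
obs 9: x=3 → posterior Gamma(30, 13)
obs 10: x=1 → posterior Gamma(31, 14)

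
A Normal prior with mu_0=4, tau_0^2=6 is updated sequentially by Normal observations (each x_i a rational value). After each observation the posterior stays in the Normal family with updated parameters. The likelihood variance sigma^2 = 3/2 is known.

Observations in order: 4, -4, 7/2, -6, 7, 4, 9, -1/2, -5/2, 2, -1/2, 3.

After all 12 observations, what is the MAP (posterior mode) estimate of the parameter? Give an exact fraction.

obs 1: x=4 → posterior Normal(4, 6/5)
obs 2: x=-4 → posterior Normal(4/9, 2/3)
obs 3: x=7/2 → posterior Normal(18/13, 6/13)
obs 4: x=-6 → posterior Normal(-6/17, 6/17)
obs 5: x=7 → posterior Normal(22/21, 2/7)
obs 6: x=4 → posterior Normal(38/25, 6/25)
obs 7: x=9 → posterior Normal(74/29, 6/29)
obs 8: x=-1/2 → posterior Normal(24/11, 2/11)
obs 9: x=-5/2 → posterior Normal(62/37, 6/37)
obs 10: x=2 → posterior Normal(70/41, 6/41)
obs 11: x=-1/2 → posterior Normal(68/45, 2/15)
obs 12: x=3 → posterior Normal(80/49, 6/49)

80/49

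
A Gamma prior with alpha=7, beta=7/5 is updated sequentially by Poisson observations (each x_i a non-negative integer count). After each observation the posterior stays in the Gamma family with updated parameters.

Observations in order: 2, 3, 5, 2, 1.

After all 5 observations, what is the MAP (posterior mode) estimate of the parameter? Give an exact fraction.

95/32

obs 1: x=2 → posterior Gamma(9, 12/5)
obs 2: x=3 → posterior Gamma(12, 17/5)
obs 3: x=5 → posterior Gamma(17, 22/5)
obs 4: x=2 → posterior Gamma(19, 27/5)
obs 5: x=1 → posterior Gamma(20, 32/5)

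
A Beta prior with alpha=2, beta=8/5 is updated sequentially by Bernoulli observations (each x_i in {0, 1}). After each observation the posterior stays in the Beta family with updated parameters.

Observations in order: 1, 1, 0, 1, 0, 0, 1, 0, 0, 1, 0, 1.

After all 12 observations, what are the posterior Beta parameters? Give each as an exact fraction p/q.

obs 1: x=1 → posterior Beta(3, 8/5)
obs 2: x=1 → posterior Beta(4, 8/5)
obs 3: x=0 → posterior Beta(4, 13/5)
obs 4: x=1 → posterior Beta(5, 13/5)
obs 5: x=0 → posterior Beta(5, 18/5)
obs 6: x=0 → posterior Beta(5, 23/5)
obs 7: x=1 → posterior Beta(6, 23/5)
obs 8: x=0 → posterior Beta(6, 28/5)
obs 9: x=0 → posterior Beta(6, 33/5)
obs 10: x=1 → posterior Beta(7, 33/5)
obs 11: x=0 → posterior Beta(7, 38/5)
obs 12: x=1 → posterior Beta(8, 38/5)

alpha=8, beta=38/5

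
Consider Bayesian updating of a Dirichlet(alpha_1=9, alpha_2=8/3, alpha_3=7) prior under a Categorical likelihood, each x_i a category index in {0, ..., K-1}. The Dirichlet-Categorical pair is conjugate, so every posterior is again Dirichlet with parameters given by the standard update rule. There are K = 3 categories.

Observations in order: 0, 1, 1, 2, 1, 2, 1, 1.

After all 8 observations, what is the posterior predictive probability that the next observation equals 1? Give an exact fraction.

23/80

obs 1: x=0 → posterior Dirichlet(10, 8/3, 7)
obs 2: x=1 → posterior Dirichlet(10, 11/3, 7)
obs 3: x=1 → posterior Dirichlet(10, 14/3, 7)
obs 4: x=2 → posterior Dirichlet(10, 14/3, 8)
obs 5: x=1 → posterior Dirichlet(10, 17/3, 8)
obs 6: x=2 → posterior Dirichlet(10, 17/3, 9)
obs 7: x=1 → posterior Dirichlet(10, 20/3, 9)
obs 8: x=1 → posterior Dirichlet(10, 23/3, 9)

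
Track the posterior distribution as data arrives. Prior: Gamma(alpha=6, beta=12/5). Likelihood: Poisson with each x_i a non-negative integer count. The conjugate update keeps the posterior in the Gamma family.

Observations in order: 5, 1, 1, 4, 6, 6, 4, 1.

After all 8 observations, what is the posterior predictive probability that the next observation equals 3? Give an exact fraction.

6570533798804095490931384103171741548880071710336224581386240000/30920635068263021726103981450586063361911127893723188666829076019

obs 1: x=5 → posterior Gamma(11, 17/5)
obs 2: x=1 → posterior Gamma(12, 22/5)
obs 3: x=1 → posterior Gamma(13, 27/5)
obs 4: x=4 → posterior Gamma(17, 32/5)
obs 5: x=6 → posterior Gamma(23, 37/5)
obs 6: x=6 → posterior Gamma(29, 42/5)
obs 7: x=4 → posterior Gamma(33, 47/5)
obs 8: x=1 → posterior Gamma(34, 52/5)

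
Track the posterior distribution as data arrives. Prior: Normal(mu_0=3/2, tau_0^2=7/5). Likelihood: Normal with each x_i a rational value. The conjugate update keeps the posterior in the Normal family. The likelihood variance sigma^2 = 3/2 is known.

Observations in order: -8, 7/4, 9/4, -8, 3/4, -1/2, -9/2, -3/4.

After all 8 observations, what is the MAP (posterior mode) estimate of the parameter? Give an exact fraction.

-431/254

obs 1: x=-8 → posterior Normal(-179/58, 21/29)
obs 2: x=7/4 → posterior Normal(-65/43, 21/43)
obs 3: x=9/4 → posterior Normal(-67/114, 7/19)
obs 4: x=-8 → posterior Normal(-291/142, 21/71)
obs 5: x=3/4 → posterior Normal(-27/17, 21/85)
obs 6: x=-1/2 → posterior Normal(-142/99, 7/33)
obs 7: x=-9/2 → posterior Normal(-205/113, 21/113)
obs 8: x=-3/4 → posterior Normal(-431/254, 21/127)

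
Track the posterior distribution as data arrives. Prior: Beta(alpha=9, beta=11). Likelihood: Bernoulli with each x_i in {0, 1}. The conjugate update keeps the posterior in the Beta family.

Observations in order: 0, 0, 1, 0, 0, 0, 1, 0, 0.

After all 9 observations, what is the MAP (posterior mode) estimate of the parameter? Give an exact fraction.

10/27

obs 1: x=0 → posterior Beta(9, 12)
obs 2: x=0 → posterior Beta(9, 13)
obs 3: x=1 → posterior Beta(10, 13)
obs 4: x=0 → posterior Beta(10, 14)
obs 5: x=0 → posterior Beta(10, 15)
obs 6: x=0 → posterior Beta(10, 16)
obs 7: x=1 → posterior Beta(11, 16)
obs 8: x=0 → posterior Beta(11, 17)
obs 9: x=0 → posterior Beta(11, 18)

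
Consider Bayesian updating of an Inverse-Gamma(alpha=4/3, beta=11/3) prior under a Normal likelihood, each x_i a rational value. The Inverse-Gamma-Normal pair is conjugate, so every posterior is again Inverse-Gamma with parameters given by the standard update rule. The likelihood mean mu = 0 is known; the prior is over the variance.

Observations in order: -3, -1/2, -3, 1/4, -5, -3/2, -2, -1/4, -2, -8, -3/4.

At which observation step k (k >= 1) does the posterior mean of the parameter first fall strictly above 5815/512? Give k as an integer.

k = 10

obs 1: x=-3 → posterior Inverse-Gamma(11/6, 49/6)
obs 2: x=-1/2 → posterior Inverse-Gamma(7/3, 199/24)
obs 3: x=-3 → posterior Inverse-Gamma(17/6, 307/24)
obs 4: x=1/4 → posterior Inverse-Gamma(10/3, 1231/96)
obs 5: x=-5 → posterior Inverse-Gamma(23/6, 2431/96)
obs 6: x=-3/2 → posterior Inverse-Gamma(13/3, 2539/96)
obs 7: x=-2 → posterior Inverse-Gamma(29/6, 2731/96)
obs 8: x=-1/4 → posterior Inverse-Gamma(16/3, 1367/48)
obs 9: x=-2 → posterior Inverse-Gamma(35/6, 1463/48)
obs 10: x=-8 → posterior Inverse-Gamma(19/3, 2999/48)
obs 11: x=-3/4 → posterior Inverse-Gamma(41/6, 6025/96)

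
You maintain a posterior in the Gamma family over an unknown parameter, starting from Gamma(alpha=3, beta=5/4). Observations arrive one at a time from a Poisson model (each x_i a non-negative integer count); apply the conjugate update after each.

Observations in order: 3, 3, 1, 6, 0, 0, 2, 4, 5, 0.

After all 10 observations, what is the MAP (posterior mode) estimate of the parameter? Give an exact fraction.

104/45

obs 1: x=3 → posterior Gamma(6, 9/4)
obs 2: x=3 → posterior Gamma(9, 13/4)
obs 3: x=1 → posterior Gamma(10, 17/4)
obs 4: x=6 → posterior Gamma(16, 21/4)
obs 5: x=0 → posterior Gamma(16, 25/4)
obs 6: x=0 → posterior Gamma(16, 29/4)
obs 7: x=2 → posterior Gamma(18, 33/4)
obs 8: x=4 → posterior Gamma(22, 37/4)
obs 9: x=5 → posterior Gamma(27, 41/4)
obs 10: x=0 → posterior Gamma(27, 45/4)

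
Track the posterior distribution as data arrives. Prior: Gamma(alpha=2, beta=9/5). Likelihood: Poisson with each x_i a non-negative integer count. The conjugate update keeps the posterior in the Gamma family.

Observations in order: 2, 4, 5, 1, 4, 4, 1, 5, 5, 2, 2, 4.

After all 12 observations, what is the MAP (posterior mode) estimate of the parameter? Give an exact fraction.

200/69

obs 1: x=2 → posterior Gamma(4, 14/5)
obs 2: x=4 → posterior Gamma(8, 19/5)
obs 3: x=5 → posterior Gamma(13, 24/5)
obs 4: x=1 → posterior Gamma(14, 29/5)
obs 5: x=4 → posterior Gamma(18, 34/5)
obs 6: x=4 → posterior Gamma(22, 39/5)
obs 7: x=1 → posterior Gamma(23, 44/5)
obs 8: x=5 → posterior Gamma(28, 49/5)
obs 9: x=5 → posterior Gamma(33, 54/5)
obs 10: x=2 → posterior Gamma(35, 59/5)
obs 11: x=2 → posterior Gamma(37, 64/5)
obs 12: x=4 → posterior Gamma(41, 69/5)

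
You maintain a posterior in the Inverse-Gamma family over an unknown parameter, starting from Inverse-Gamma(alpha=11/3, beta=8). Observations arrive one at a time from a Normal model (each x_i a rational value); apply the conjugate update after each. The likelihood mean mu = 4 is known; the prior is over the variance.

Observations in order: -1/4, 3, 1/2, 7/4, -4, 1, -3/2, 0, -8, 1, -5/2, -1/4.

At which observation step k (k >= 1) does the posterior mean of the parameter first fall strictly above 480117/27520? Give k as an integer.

obs 1: x=-1/4 → posterior Inverse-Gamma(25/6, 545/32)
obs 2: x=3 → posterior Inverse-Gamma(14/3, 561/32)
obs 3: x=1/2 → posterior Inverse-Gamma(31/6, 757/32)
obs 4: x=7/4 → posterior Inverse-Gamma(17/3, 419/16)
obs 5: x=-4 → posterior Inverse-Gamma(37/6, 931/16)
obs 6: x=1 → posterior Inverse-Gamma(20/3, 1003/16)
obs 7: x=-3/2 → posterior Inverse-Gamma(43/6, 1245/16)
obs 8: x=0 → posterior Inverse-Gamma(23/3, 1373/16)
obs 9: x=-8 → posterior Inverse-Gamma(49/6, 2525/16)
obs 10: x=1 → posterior Inverse-Gamma(26/3, 2597/16)
obs 11: x=-5/2 → posterior Inverse-Gamma(55/6, 2935/16)
obs 12: x=-1/4 → posterior Inverse-Gamma(29/3, 6159/32)

k = 9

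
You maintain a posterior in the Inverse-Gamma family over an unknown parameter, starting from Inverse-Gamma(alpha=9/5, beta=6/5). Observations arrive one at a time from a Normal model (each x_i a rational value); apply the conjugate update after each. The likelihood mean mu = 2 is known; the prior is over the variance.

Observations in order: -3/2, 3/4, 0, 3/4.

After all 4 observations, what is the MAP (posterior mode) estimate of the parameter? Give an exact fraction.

obs 1: x=-3/2 → posterior Inverse-Gamma(23/10, 293/40)
obs 2: x=3/4 → posterior Inverse-Gamma(14/5, 1297/160)
obs 3: x=0 → posterior Inverse-Gamma(33/10, 1617/160)
obs 4: x=3/4 → posterior Inverse-Gamma(19/5, 871/80)

871/384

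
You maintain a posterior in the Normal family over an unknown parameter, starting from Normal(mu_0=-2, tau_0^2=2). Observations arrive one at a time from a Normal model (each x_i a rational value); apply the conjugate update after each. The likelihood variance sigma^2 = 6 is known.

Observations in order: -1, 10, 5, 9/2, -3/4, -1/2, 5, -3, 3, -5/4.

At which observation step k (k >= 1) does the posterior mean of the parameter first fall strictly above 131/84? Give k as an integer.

k = 4

obs 1: x=-1 → posterior Normal(-7/4, 3/2)
obs 2: x=10 → posterior Normal(3/5, 6/5)
obs 3: x=5 → posterior Normal(4/3, 1)
obs 4: x=9/2 → posterior Normal(25/14, 6/7)
obs 5: x=-3/4 → posterior Normal(47/32, 3/4)
obs 6: x=-1/2 → posterior Normal(5/4, 2/3)
obs 7: x=5 → posterior Normal(13/8, 3/5)
obs 8: x=-3 → posterior Normal(53/44, 6/11)
obs 9: x=3 → posterior Normal(65/48, 1/2)
obs 10: x=-5/4 → posterior Normal(15/13, 6/13)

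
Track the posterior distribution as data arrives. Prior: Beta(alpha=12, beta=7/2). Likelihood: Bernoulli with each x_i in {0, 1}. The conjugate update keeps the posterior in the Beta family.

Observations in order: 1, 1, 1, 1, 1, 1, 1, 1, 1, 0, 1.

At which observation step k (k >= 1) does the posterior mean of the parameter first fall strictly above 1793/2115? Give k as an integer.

k = 8

obs 1: x=1 → posterior Beta(13, 7/2)
obs 2: x=1 → posterior Beta(14, 7/2)
obs 3: x=1 → posterior Beta(15, 7/2)
obs 4: x=1 → posterior Beta(16, 7/2)
obs 5: x=1 → posterior Beta(17, 7/2)
obs 6: x=1 → posterior Beta(18, 7/2)
obs 7: x=1 → posterior Beta(19, 7/2)
obs 8: x=1 → posterior Beta(20, 7/2)
obs 9: x=1 → posterior Beta(21, 7/2)
obs 10: x=0 → posterior Beta(21, 9/2)
obs 11: x=1 → posterior Beta(22, 9/2)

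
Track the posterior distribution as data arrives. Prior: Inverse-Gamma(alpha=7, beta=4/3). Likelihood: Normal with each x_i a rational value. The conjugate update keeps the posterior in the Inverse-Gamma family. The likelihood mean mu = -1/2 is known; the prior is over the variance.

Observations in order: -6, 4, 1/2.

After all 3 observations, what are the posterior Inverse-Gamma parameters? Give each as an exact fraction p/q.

obs 1: x=-6 → posterior Inverse-Gamma(15/2, 395/24)
obs 2: x=4 → posterior Inverse-Gamma(8, 319/12)
obs 3: x=1/2 → posterior Inverse-Gamma(17/2, 325/12)

alpha=17/2, beta=325/12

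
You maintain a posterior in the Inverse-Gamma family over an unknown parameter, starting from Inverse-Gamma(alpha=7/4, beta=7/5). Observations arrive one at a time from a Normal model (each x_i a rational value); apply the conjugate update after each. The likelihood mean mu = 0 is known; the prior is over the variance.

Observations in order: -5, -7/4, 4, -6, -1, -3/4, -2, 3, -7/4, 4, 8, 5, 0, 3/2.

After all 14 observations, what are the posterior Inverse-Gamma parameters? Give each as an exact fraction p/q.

obs 1: x=-5 → posterior Inverse-Gamma(9/4, 139/10)
obs 2: x=-7/4 → posterior Inverse-Gamma(11/4, 2469/160)
obs 3: x=4 → posterior Inverse-Gamma(13/4, 3749/160)
obs 4: x=-6 → posterior Inverse-Gamma(15/4, 6629/160)
obs 5: x=-1 → posterior Inverse-Gamma(17/4, 6709/160)
obs 6: x=-3/4 → posterior Inverse-Gamma(19/4, 3377/80)
obs 7: x=-2 → posterior Inverse-Gamma(21/4, 3537/80)
obs 8: x=3 → posterior Inverse-Gamma(23/4, 3897/80)
obs 9: x=-7/4 → posterior Inverse-Gamma(25/4, 8039/160)
obs 10: x=4 → posterior Inverse-Gamma(27/4, 9319/160)
obs 11: x=8 → posterior Inverse-Gamma(29/4, 14439/160)
obs 12: x=5 → posterior Inverse-Gamma(31/4, 16439/160)
obs 13: x=0 → posterior Inverse-Gamma(33/4, 16439/160)
obs 14: x=3/2 → posterior Inverse-Gamma(35/4, 16619/160)

alpha=35/4, beta=16619/160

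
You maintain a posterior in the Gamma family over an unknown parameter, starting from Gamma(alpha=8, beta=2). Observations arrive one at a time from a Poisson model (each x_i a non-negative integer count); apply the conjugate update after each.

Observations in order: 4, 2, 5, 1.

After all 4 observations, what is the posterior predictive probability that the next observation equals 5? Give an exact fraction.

obs 1: x=4 → posterior Gamma(12, 3)
obs 2: x=2 → posterior Gamma(14, 4)
obs 3: x=5 → posterior Gamma(19, 5)
obs 4: x=1 → posterior Gamma(20, 6)

22200194048062390272/191581231380566414401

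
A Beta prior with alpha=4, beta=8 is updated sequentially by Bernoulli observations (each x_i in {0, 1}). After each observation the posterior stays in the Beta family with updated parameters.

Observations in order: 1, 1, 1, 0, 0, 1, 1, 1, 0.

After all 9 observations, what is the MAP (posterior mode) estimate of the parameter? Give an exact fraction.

9/19

obs 1: x=1 → posterior Beta(5, 8)
obs 2: x=1 → posterior Beta(6, 8)
obs 3: x=1 → posterior Beta(7, 8)
obs 4: x=0 → posterior Beta(7, 9)
obs 5: x=0 → posterior Beta(7, 10)
obs 6: x=1 → posterior Beta(8, 10)
obs 7: x=1 → posterior Beta(9, 10)
obs 8: x=1 → posterior Beta(10, 10)
obs 9: x=0 → posterior Beta(10, 11)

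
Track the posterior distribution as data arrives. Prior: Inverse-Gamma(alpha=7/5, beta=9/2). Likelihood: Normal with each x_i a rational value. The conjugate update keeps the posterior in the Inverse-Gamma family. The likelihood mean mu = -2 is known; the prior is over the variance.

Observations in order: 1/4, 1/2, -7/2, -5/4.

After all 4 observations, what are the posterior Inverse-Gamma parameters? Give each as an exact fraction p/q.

obs 1: x=1/4 → posterior Inverse-Gamma(19/10, 225/32)
obs 2: x=1/2 → posterior Inverse-Gamma(12/5, 325/32)
obs 3: x=-7/2 → posterior Inverse-Gamma(29/10, 361/32)
obs 4: x=-5/4 → posterior Inverse-Gamma(17/5, 185/16)

alpha=17/5, beta=185/16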